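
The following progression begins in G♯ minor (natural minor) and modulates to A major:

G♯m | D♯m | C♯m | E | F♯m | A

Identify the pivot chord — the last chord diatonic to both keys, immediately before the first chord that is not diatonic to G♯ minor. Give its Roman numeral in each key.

Chords diatonic to G♯ minor: G♯m, A♯dim, B, C♯m, D♯m, E, F♯.
Reading the progression, the first chord not in that set is F♯m, so the modulation leaves G♯ minor there.
The chord immediately before F♯m is E, which is diatonic to both keys: VI in G♯ minor and V in A major.

E — VI in G♯ minor, V in A major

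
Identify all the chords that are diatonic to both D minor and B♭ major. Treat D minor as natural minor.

Dm, F, Gm, B♭

Triads in D minor (natural minor): Dm (i), Edim (ii°), F (III), Gm (iv), Am (v), B♭ (VI), C (VII).
Triads in B♭ major: B♭ (I), Cm (ii), Dm (iii), E♭ (IV), F (V), Gm (vi), Adim (vii°).
Shared triads with their functions: Dm (i in D minor, iii in B♭ major); F (III in D minor, V in B♭ major); Gm (iv in D minor, vi in B♭ major); B♭ (VI in D minor, I in B♭ major).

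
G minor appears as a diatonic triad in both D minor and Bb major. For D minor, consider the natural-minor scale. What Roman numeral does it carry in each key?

iv in D minor; vi in Bb major

The scale of D minor (natural minor) is D E F G A Bb C; G is degree 4, and the triad built there (G-Bb-D) is minor, so it is iv.
The scale of Bb major is Bb C D Eb F G A; G is degree 6, and the triad built there (G-Bb-D) is minor, so it is vi.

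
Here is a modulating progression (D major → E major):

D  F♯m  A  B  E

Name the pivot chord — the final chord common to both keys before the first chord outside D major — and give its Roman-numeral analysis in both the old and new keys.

A — V in D major, IV in E major

Chords diatonic to D major: D, Em, F♯m, G, A, Bm, C♯dim.
Reading the progression, the first chord not in that set is B, so the modulation leaves D major there.
The chord immediately before B is A, which is diatonic to both keys: V in D major and IV in E major.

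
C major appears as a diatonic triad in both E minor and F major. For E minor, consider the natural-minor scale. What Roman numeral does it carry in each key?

VI in E minor; V in F major

The scale of E minor (natural minor) is E F♯ G A B C D; C is degree 6, and the triad built there (C-E-G) is major, so it is VI.
The scale of F major is F G A B♭ C D E; C is degree 5, and the triad built there (C-E-G) is major, so it is V.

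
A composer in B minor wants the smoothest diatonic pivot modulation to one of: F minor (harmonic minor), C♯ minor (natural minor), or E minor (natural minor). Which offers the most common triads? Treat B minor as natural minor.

Triads of B minor (natural minor): B minor (i), C♯ diminished (ii°), D major (III), E minor (iv), F♯ minor (v), G major (VI), A major (VII).
F minor (harmonic minor) shares 0: none.
C♯ minor (natural minor) shares 2: F♯m, A.
E minor (natural minor) shares 4: Bm, D, Em, G.
The most common triads (4) are shared with E minor.

E minor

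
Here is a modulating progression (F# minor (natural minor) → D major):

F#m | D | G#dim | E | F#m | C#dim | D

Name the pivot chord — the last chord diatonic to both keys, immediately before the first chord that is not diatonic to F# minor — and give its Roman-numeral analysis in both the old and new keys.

Chords diatonic to F# minor: F#m, G#dim, A, Bm, C#m, D, E.
Reading the progression, the first chord not in that set is C#dim, so the modulation leaves F# minor there.
The chord immediately before C#dim is F#m, which is diatonic to both keys: i in F# minor and iii in D major.

F#m — i in F# minor, iii in D major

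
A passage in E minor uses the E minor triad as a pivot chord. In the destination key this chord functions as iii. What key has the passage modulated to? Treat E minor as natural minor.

The numeral iii denotes a minor triad on scale degree 3. With E on degree 3, the tonic of the new key is C.
Degree 3 carries a minor triad in major keys, so the destination is C major.
Check: the diatonic triads of C major are C (I), Dm (ii), Em (iii), F (IV), G (V), Am (vi), Bdim (vii°) — E minor is indeed iii.

C major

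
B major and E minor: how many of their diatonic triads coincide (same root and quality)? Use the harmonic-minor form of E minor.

Diatonic triads of B major: B (I), C#m (ii), D#m (iii), E (IV), F# (V), G#m (vi), A#dim (vii°).
Diatonic triads of E minor (harmonic minor): Em (i), F#dim (ii°), Gaug (III+), Am (iv), B (V), C (VI), D#dim (vii°).
Matching root and quality in both lists: B.
That gives 1 common triad.

1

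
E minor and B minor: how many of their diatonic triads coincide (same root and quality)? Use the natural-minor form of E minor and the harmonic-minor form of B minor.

3

Diatonic triads of E minor (natural minor): E minor (i), F# diminished (ii°), G major (III), A minor (iv), B minor (v), C major (VI), D major (VII).
Diatonic triads of B minor (harmonic minor): B minor (i), C# diminished (ii°), D augmented (III+), E minor (iv), F# major (V), G major (VI), A# diminished (vii°).
Matching root and quality in both lists: E minor, G major, B minor.
That gives 3 common triads.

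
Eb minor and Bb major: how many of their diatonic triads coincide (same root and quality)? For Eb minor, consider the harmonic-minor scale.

Diatonic triads of Eb minor (harmonic minor): Ebm (i), Fdim (ii°), Gbaug (III+), Abm (iv), Bb (V), Cb (VI), Ddim (vii°).
Diatonic triads of Bb major: Bb (I), Cm (ii), Dm (iii), Eb (IV), F (V), Gm (vi), Adim (vii°).
Matching root and quality in both lists: Bb.
That gives 1 common triad.

1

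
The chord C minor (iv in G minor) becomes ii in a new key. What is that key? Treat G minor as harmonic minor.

The numeral ii denotes a minor triad on scale degree 2. With C on degree 2, the tonic of the new key is B♭.
Degree 2 carries a minor triad in major keys, so the destination is B♭ major.
Check: the diatonic triads of B♭ major are B♭ (I), Cm (ii), Dm (iii), E♭ (IV), F (V), Gm (vi), Adim (vii°) — C minor is indeed ii.

B♭ major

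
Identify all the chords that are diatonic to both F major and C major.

F, Am, C, Dm

Triads in F major: F major (I), G minor (ii), A minor (iii), Bb major (IV), C major (V), D minor (vi), E diminished (vii°).
Triads in C major: C major (I), D minor (ii), E minor (iii), F major (IV), G major (V), A minor (vi), B diminished (vii°).
Shared triads with their functions: F major (I in F major, IV in C major); A minor (iii in F major, vi in C major); C major (V in F major, I in C major); D minor (vi in F major, ii in C major).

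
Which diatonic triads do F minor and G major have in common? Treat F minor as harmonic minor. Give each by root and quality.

Triads in F minor (harmonic minor): Fm (i), Gdim (ii°), A♭aug (III+), B♭m (iv), C (V), D♭ (VI), Edim (vii°).
Triads in G major: G (I), Am (ii), Bm (iii), C (IV), D (V), Em (vi), F♯dim (vii°).
Shared triads with their functions: C (V in F minor, IV in G major).

C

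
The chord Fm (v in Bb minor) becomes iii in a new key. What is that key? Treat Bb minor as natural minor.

Db major

The numeral iii denotes a minor triad on scale degree 3. With F on degree 3, the tonic of the new key is Db.
Degree 3 carries a minor triad in major keys, so the destination is Db major.
Check: the diatonic triads of Db major are Db (I), Ebm (ii), Fm (iii), Gb (IV), Ab (V), Bbm (vi), Cdim (vii°) — Fm is indeed iii.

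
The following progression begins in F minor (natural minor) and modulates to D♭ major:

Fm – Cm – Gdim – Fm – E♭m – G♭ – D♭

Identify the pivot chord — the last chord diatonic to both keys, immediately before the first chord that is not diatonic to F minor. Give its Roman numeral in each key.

Fm — i in F minor, iii in D♭ major

Chords diatonic to F minor: Fm, Gdim, A♭, B♭m, Cm, D♭, E♭.
Reading the progression, the first chord not in that set is E♭m, so the modulation leaves F minor there.
The chord immediately before E♭m is Fm, which is diatonic to both keys: i in F minor and iii in D♭ major.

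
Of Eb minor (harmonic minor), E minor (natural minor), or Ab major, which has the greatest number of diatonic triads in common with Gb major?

Eb minor

Triads of Gb major: Gb major (I), Ab minor (ii), Bb minor (iii), Cb major (IV), Db major (V), Eb minor (vi), F diminished (vii°).
Eb minor (harmonic minor) shares 4: Abm, Cb, Ebm, Fdim.
E minor (natural minor) shares 0: none.
Ab major shares 2: Bbm, Db.
The most common triads (4) are shared with Eb minor.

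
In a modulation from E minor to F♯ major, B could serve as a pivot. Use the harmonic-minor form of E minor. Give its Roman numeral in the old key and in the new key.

V in E minor; IV in F♯ major

The scale of E minor (harmonic minor) is E F♯ G A B C D♯; B is degree 5, and the triad built there (B-D♯-F♯) is major, so it is V.
The scale of F♯ major is F♯ G♯ A♯ B C♯ D♯ E♯; B is degree 4, and the triad built there (B-D♯-F♯) is major, so it is IV.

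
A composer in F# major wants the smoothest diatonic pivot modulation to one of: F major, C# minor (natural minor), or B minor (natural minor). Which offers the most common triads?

C# minor

Triads of F# major: F# major (I), G# minor (ii), A# minor (iii), B major (IV), C# major (V), D# minor (vi), E# diminished (vii°).
F major shares 0: none.
C# minor (natural minor) shares 2: G#m, B.
B minor (natural minor) shares 0: none.
The most common triads (2) are shared with C# minor.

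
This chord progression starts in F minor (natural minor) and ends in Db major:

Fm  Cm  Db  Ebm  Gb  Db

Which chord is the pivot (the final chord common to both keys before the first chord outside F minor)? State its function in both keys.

Chords diatonic to F minor: Fm, Gdim, Ab, Bbm, Cm, Db, Eb.
Reading the progression, the first chord not in that set is Ebm, so the modulation leaves F minor there.
The chord immediately before Ebm is Db, which is diatonic to both keys: VI in F minor and I in Db major.

Db — VI in F minor, I in Db major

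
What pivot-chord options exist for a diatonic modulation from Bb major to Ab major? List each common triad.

Cm, Eb

Triads in Bb major: Bb major (I), C minor (ii), D minor (iii), Eb major (IV), F major (V), G minor (vi), A diminished (vii°).
Triads in Ab major: Ab major (I), Bb minor (ii), C minor (iii), Db major (IV), Eb major (V), F minor (vi), G diminished (vii°).
Shared triads with their functions: C minor (ii in Bb major, iii in Ab major); Eb major (IV in Bb major, V in Ab major).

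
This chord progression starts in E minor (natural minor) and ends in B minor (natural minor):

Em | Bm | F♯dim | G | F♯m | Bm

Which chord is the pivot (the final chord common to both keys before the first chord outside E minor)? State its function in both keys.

G — III in E minor, VI in B minor

Chords diatonic to E minor: Em, F♯dim, G, Am, Bm, C, D.
Reading the progression, the first chord not in that set is F♯m, so the modulation leaves E minor there.
The chord immediately before F♯m is G, which is diatonic to both keys: III in E minor and VI in B minor.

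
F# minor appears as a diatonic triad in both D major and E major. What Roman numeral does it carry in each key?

The scale of D major is D E F# G A B C#; F# is degree 3, and the triad built there (F#-A-C#) is minor, so it is iii.
The scale of E major is E F# G# A B C# D#; F# is degree 2, and the triad built there (F#-A-C#) is minor, so it is ii.

iii in D major; ii in E major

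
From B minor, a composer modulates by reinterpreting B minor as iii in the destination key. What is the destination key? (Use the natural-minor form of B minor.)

The numeral iii denotes a minor triad on scale degree 3. With B on degree 3, the tonic of the new key is G.
Degree 3 carries a minor triad in major keys, so the destination is G major.
Check: the diatonic triads of G major are G (I), Am (ii), Bm (iii), C (IV), D (V), Em (vi), F♯dim (vii°) — B minor is indeed iii.

G major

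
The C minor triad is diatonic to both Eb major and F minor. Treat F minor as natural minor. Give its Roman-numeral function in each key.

The scale of Eb major is Eb F G Ab Bb C D; C is degree 6, and the triad built there (C-Eb-G) is minor, so it is vi.
The scale of F minor (natural minor) is F G Ab Bb C Db Eb; C is degree 5, and the triad built there (C-Eb-G) is minor, so it is v.

vi in Eb major; v in F minor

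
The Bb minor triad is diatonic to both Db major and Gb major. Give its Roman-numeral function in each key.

vi in Db major; iii in Gb major

The scale of Db major is Db Eb F Gb Ab Bb C; Bb is degree 6, and the triad built there (Bb-Db-F) is minor, so it is vi.
The scale of Gb major is Gb Ab Bb Cb Db Eb F; Bb is degree 3, and the triad built there (Bb-Db-F) is minor, so it is iii.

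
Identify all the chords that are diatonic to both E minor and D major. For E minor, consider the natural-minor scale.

Triads in E minor (natural minor): E minor (i), F♯ diminished (ii°), G major (III), A minor (iv), B minor (v), C major (VI), D major (VII).
Triads in D major: D major (I), E minor (ii), F♯ minor (iii), G major (IV), A major (V), B minor (vi), C♯ diminished (vii°).
Shared triads with their functions: E minor (i in E minor, ii in D major); G major (III in E minor, IV in D major); B minor (v in E minor, vi in D major); D major (VII in E minor, I in D major).

Em, G, Bm, D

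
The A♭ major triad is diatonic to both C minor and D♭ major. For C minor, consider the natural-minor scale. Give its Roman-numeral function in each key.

The scale of C minor (natural minor) is C D E♭ F G A♭ B♭; A♭ is degree 6, and the triad built there (A♭-C-E♭) is major, so it is VI.
The scale of D♭ major is D♭ E♭ F G♭ A♭ B♭ C; A♭ is degree 5, and the triad built there (A♭-C-E♭) is major, so it is V.

VI in C minor; V in D♭ major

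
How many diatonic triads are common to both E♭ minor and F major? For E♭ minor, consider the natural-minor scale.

0

Diatonic triads of E♭ minor (natural minor): E♭m (i), Fdim (ii°), G♭ (III), A♭m (iv), B♭m (v), C♭ (VI), D♭ (VII).
Diatonic triads of F major: F (I), Gm (ii), Am (iii), B♭ (IV), C (V), Dm (vi), Edim (vii°).
No triad has the same root and quality in both keys.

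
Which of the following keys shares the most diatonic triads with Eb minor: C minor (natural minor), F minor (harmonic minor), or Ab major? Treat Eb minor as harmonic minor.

Triads of Eb minor (harmonic minor): Ebm (i), Fdim (ii°), Gbaug (III+), Abm (iv), Bb (V), Cb (VI), Ddim (vii°).
C minor (natural minor) shares 2: Bb, Ddim.
F minor (harmonic minor) shares 0: none.
Ab major shares 0: none.
The most common triads (2) are shared with C minor.

C minor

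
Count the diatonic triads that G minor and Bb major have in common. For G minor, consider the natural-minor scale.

7

Diatonic triads of G minor (natural minor): Gm (i), Adim (ii°), Bb (III), Cm (iv), Dm (v), Eb (VI), F (VII).
Diatonic triads of Bb major: Bb (I), Cm (ii), Dm (iii), Eb (IV), F (V), Gm (vi), Adim (vii°).
Matching root and quality in both lists: Gm, Adim, Bb, Cm, Dm, Eb, F.
That gives 7 common triads.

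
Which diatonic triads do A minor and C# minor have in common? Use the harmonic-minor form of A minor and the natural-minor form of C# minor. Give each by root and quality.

Triads in A minor (harmonic minor): Am (i), Bdim (ii°), Caug (III+), Dm (iv), E (V), F (VI), G#dim (vii°).
Triads in C# minor (natural minor): C#m (i), D#dim (ii°), E (III), F#m (iv), G#m (v), A (VI), B (VII).
Shared triads with their functions: E (V in A minor, III in C# minor).

E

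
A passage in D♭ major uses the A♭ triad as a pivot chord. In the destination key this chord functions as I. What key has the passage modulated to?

The numeral I denotes a major triad on scale degree 1. With A♭ on degree 1, the tonic of the new key is A♭.
Degree 1 carries a major triad in major keys, so the destination is A♭ major.
Check: the diatonic triads of A♭ major are A♭ (I), B♭m (ii), Cm (iii), D♭ (IV), E♭ (V), Fm (vi), Gdim (vii°) — A♭ is indeed I.

A♭ major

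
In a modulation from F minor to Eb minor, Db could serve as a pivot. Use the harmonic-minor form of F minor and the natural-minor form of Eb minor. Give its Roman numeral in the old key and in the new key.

VI in F minor; VII in Eb minor

The scale of F minor (harmonic minor) is F G Ab Bb C Db E; Db is degree 6, and the triad built there (Db-F-Ab) is major, so it is VI.
The scale of Eb minor (natural minor) is Eb F Gb Ab Bb Cb Db; Db is degree 7, and the triad built there (Db-F-Ab) is major, so it is VII.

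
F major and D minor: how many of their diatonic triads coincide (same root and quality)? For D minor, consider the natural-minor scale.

7

Diatonic triads of F major: F (I), Gm (ii), Am (iii), Bb (IV), C (V), Dm (vi), Edim (vii°).
Diatonic triads of D minor (natural minor): Dm (i), Edim (ii°), F (III), Gm (iv), Am (v), Bb (VI), C (VII).
Matching root and quality in both lists: F, Gm, Am, Bb, C, Dm, Edim.
That gives 7 common triads.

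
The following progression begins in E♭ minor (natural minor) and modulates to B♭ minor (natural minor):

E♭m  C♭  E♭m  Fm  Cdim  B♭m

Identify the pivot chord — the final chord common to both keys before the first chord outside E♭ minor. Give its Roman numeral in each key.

Chords diatonic to E♭ minor: E♭m, Fdim, G♭, A♭m, B♭m, C♭, D♭.
Reading the progression, the first chord not in that set is Fm, so the modulation leaves E♭ minor there.
The chord immediately before Fm is E♭m, which is diatonic to both keys: i in E♭ minor and iv in B♭ minor.

E♭m — i in E♭ minor, iv in B♭ minor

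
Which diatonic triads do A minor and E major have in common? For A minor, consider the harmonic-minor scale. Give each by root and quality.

E

Triads in A minor (harmonic minor): Am (i), Bdim (ii°), Caug (III+), Dm (iv), E (V), F (VI), G#dim (vii°).
Triads in E major: E (I), F#m (ii), G#m (iii), A (IV), B (V), C#m (vi), D#dim (vii°).
Shared triads with their functions: E (V in A minor, I in E major).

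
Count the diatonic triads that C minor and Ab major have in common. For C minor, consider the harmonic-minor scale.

3

Diatonic triads of C minor (harmonic minor): Cm (i), Ddim (ii°), Ebaug (III+), Fm (iv), G (V), Ab (VI), Bdim (vii°).
Diatonic triads of Ab major: Ab (I), Bbm (ii), Cm (iii), Db (IV), Eb (V), Fm (vi), Gdim (vii°).
Matching root and quality in both lists: Cm, Fm, Ab.
That gives 3 common triads.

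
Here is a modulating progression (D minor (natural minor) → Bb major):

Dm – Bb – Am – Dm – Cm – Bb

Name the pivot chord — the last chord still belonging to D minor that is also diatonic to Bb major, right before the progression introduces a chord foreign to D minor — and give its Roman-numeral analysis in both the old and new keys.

Chords diatonic to D minor: Dm, Edim, F, Gm, Am, Bb, C.
Reading the progression, the first chord not in that set is Cm, so the modulation leaves D minor there.
The chord immediately before Cm is Dm, which is diatonic to both keys: i in D minor and iii in Bb major.

Dm — i in D minor, iii in Bb major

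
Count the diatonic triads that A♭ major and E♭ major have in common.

4

Diatonic triads of A♭ major: A♭ major (I), B♭ minor (ii), C minor (iii), D♭ major (IV), E♭ major (V), F minor (vi), G diminished (vii°).
Diatonic triads of E♭ major: E♭ major (I), F minor (ii), G minor (iii), A♭ major (IV), B♭ major (V), C minor (vi), D diminished (vii°).
Matching root and quality in both lists: A♭ major, C minor, E♭ major, F minor.
That gives 4 common triads.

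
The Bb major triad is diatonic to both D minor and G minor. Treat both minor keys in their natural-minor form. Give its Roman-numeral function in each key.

VI in D minor; III in G minor

The scale of D minor (natural minor) is D E F G A Bb C; Bb is degree 6, and the triad built there (Bb-D-F) is major, so it is VI.
The scale of G minor (natural minor) is G A Bb C D Eb F; Bb is degree 3, and the triad built there (Bb-D-F) is major, so it is III.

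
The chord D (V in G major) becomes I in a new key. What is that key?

The numeral I denotes a major triad on scale degree 1. With D on degree 1, the tonic of the new key is D.
Degree 1 carries a major triad in major keys, so the destination is D major.
Check: the diatonic triads of D major are D (I), Em (ii), F#m (iii), G (IV), A (V), Bm (vi), C#dim (vii°) — D is indeed I.

D major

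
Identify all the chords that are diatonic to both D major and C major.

Em, G

Triads in D major: D major (I), E minor (ii), F# minor (iii), G major (IV), A major (V), B minor (vi), C# diminished (vii°).
Triads in C major: C major (I), D minor (ii), E minor (iii), F major (IV), G major (V), A minor (vi), B diminished (vii°).
Shared triads with their functions: E minor (ii in D major, iii in C major); G major (IV in D major, V in C major).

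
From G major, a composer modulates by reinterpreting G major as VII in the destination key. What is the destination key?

The numeral VII denotes a major triad on scale degree 7. With G on degree 7, the tonic of the new key is A.
Degree 7 carries a major triad in natural-minor keys, so the destination is A minor.
Check: the diatonic triads of A minor (natural minor) are Am (i), Bdim (ii°), C (III), Dm (iv), Em (v), F (VI), G (VII) — G major is indeed VII.

A minor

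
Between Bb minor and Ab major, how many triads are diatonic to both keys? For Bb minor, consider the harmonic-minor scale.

1

Diatonic triads of Bb minor (harmonic minor): Bb minor (i), C diminished (ii°), Db augmented (III+), Eb minor (iv), F major (V), Gb major (VI), A diminished (vii°).
Diatonic triads of Ab major: Ab major (I), Bb minor (ii), C minor (iii), Db major (IV), Eb major (V), F minor (vi), G diminished (vii°).
Matching root and quality in both lists: Bb minor.
That gives 1 common triad.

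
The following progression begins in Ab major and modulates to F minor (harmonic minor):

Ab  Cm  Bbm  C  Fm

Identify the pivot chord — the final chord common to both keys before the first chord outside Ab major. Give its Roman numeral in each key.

Bbm — ii in Ab major, iv in F minor

Chords diatonic to Ab major: Ab, Bbm, Cm, Db, Eb, Fm, Gdim.
Reading the progression, the first chord not in that set is C, so the modulation leaves Ab major there.
The chord immediately before C is Bbm, which is diatonic to both keys: ii in Ab major and iv in F minor.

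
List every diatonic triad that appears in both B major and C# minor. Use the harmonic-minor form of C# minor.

Triads in B major: B major (I), C# minor (ii), D# minor (iii), E major (IV), F# major (V), G# minor (vi), A# diminished (vii°).
Triads in C# minor (harmonic minor): C# minor (i), D# diminished (ii°), E augmented (III+), F# minor (iv), G# major (V), A major (VI), B# diminished (vii°).
Shared triads with their functions: C# minor (ii in B major, i in C# minor).

C#m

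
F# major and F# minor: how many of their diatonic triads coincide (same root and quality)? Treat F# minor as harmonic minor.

Diatonic triads of F# major: F# (I), G#m (ii), A#m (iii), B (IV), C# (V), D#m (vi), E#dim (vii°).
Diatonic triads of F# minor (harmonic minor): F#m (i), G#dim (ii°), Aaug (III+), Bm (iv), C# (V), D (VI), E#dim (vii°).
Matching root and quality in both lists: C#, E#dim.
That gives 2 common triads.

2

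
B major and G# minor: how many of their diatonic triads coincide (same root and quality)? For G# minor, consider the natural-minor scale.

Diatonic triads of B major: B (I), C#m (ii), D#m (iii), E (IV), F# (V), G#m (vi), A#dim (vii°).
Diatonic triads of G# minor (natural minor): G#m (i), A#dim (ii°), B (III), C#m (iv), D#m (v), E (VI), F# (VII).
Matching root and quality in both lists: B, C#m, D#m, E, F#, G#m, A#dim.
That gives 7 common triads.

7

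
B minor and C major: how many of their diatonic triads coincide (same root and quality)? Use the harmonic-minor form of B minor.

Diatonic triads of B minor (harmonic minor): Bm (i), C#dim (ii°), Daug (III+), Em (iv), F# (V), G (VI), A#dim (vii°).
Diatonic triads of C major: C (I), Dm (ii), Em (iii), F (IV), G (V), Am (vi), Bdim (vii°).
Matching root and quality in both lists: Em, G.
That gives 2 common triads.

2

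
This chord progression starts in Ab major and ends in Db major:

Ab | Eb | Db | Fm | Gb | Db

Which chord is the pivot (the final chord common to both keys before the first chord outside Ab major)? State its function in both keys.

Fm — vi in Ab major, iii in Db major

Chords diatonic to Ab major: Ab, Bbm, Cm, Db, Eb, Fm, Gdim.
Reading the progression, the first chord not in that set is Gb, so the modulation leaves Ab major there.
The chord immediately before Gb is Fm, which is diatonic to both keys: vi in Ab major and iii in Db major.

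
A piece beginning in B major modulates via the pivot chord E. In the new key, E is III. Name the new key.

C♯ minor

The numeral III denotes a major triad on scale degree 3. With E on degree 3, the tonic of the new key is C♯.
Degree 3 carries a major triad in natural-minor keys, so the destination is C♯ minor.
Check: the diatonic triads of C♯ minor (natural minor) are C♯m (i), D♯dim (ii°), E (III), F♯m (iv), G♯m (v), A (VI), B (VII) — E is indeed III.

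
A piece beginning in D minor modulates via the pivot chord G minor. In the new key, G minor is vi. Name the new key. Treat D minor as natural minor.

B♭ major

The numeral vi denotes a minor triad on scale degree 6. With G on degree 6, the tonic of the new key is B♭.
Degree 6 carries a minor triad in major keys, so the destination is B♭ major.
Check: the diatonic triads of B♭ major are B♭ (I), Cm (ii), Dm (iii), E♭ (IV), F (V), Gm (vi), Adim (vii°) — G minor is indeed vi.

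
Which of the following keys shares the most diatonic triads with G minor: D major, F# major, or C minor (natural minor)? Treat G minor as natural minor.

Triads of G minor (natural minor): G minor (i), A diminished (ii°), Bb major (III), C minor (iv), D minor (v), Eb major (VI), F major (VII).
D major shares 0: none.
F# major shares 0: none.
C minor (natural minor) shares 4: Gm, Bb, Cm, Eb.
The most common triads (4) are shared with C minor.

C minor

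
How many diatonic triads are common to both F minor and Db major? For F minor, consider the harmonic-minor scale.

3

Diatonic triads of F minor (harmonic minor): Fm (i), Gdim (ii°), Abaug (III+), Bbm (iv), C (V), Db (VI), Edim (vii°).
Diatonic triads of Db major: Db (I), Ebm (ii), Fm (iii), Gb (IV), Ab (V), Bbm (vi), Cdim (vii°).
Matching root and quality in both lists: Fm, Bbm, Db.
That gives 3 common triads.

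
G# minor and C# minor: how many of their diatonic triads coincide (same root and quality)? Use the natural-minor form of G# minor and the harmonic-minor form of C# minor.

Diatonic triads of G# minor (natural minor): G# minor (i), A# diminished (ii°), B major (III), C# minor (iv), D# minor (v), E major (VI), F# major (VII).
Diatonic triads of C# minor (harmonic minor): C# minor (i), D# diminished (ii°), E augmented (III+), F# minor (iv), G# major (V), A major (VI), B# diminished (vii°).
Matching root and quality in both lists: C# minor.
That gives 1 common triad.

1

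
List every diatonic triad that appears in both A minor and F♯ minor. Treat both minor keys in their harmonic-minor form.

G♯dim

Triads in A minor (harmonic minor): A minor (i), B diminished (ii°), C augmented (III+), D minor (iv), E major (V), F major (VI), G♯ diminished (vii°).
Triads in F♯ minor (harmonic minor): F♯ minor (i), G♯ diminished (ii°), A augmented (III+), B minor (iv), C♯ major (V), D major (VI), E♯ diminished (vii°).
Shared triads with their functions: G♯ diminished (vii° in A minor, ii° in F♯ minor).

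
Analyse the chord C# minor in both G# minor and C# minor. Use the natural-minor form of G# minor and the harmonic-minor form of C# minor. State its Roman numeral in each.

The scale of G# minor (natural minor) is G# A# B C# D# E F#; C# is degree 4, and the triad built there (C#-E-G#) is minor, so it is iv.
The scale of C# minor (harmonic minor) is C# D# E F# G# A B#; C# is degree 1, and the triad built there (C#-E-G#) is minor, so it is i.

iv in G# minor; i in C# minor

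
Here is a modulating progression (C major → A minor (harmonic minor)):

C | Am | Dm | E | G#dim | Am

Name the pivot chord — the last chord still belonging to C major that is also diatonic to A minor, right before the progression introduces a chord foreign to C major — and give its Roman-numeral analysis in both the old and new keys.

Chords diatonic to C major: C, Dm, Em, F, G, Am, Bdim.
Reading the progression, the first chord not in that set is E, so the modulation leaves C major there.
The chord immediately before E is Dm, which is diatonic to both keys: ii in C major and iv in A minor.

Dm — ii in C major, iv in A minor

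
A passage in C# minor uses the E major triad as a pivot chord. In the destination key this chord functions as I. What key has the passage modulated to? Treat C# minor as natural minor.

The numeral I denotes a major triad on scale degree 1. With E on degree 1, the tonic of the new key is E.
Degree 1 carries a major triad in major keys, so the destination is E major.
Check: the diatonic triads of E major are E (I), F#m (ii), G#m (iii), A (IV), B (V), C#m (vi), D#dim (vii°) — E major is indeed I.

E major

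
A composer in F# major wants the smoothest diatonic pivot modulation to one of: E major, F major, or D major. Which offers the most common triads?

E major

Triads of F# major: F# (I), G#m (ii), A#m (iii), B (IV), C# (V), D#m (vi), E#dim (vii°).
E major shares 2: G#m, B.
F major shares 0: none.
D major shares 0: none.
The most common triads (2) are shared with E major.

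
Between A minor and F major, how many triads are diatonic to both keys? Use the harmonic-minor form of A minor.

Diatonic triads of A minor (harmonic minor): Am (i), Bdim (ii°), Caug (III+), Dm (iv), E (V), F (VI), G#dim (vii°).
Diatonic triads of F major: F (I), Gm (ii), Am (iii), Bb (IV), C (V), Dm (vi), Edim (vii°).
Matching root and quality in both lists: Am, Dm, F.
That gives 3 common triads.

3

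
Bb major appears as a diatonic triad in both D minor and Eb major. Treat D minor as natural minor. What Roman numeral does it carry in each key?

VI in D minor; V in Eb major

The scale of D minor (natural minor) is D E F G A Bb C; Bb is degree 6, and the triad built there (Bb-D-F) is major, so it is VI.
The scale of Eb major is Eb F G Ab Bb C D; Bb is degree 5, and the triad built there (Bb-D-F) is major, so it is V.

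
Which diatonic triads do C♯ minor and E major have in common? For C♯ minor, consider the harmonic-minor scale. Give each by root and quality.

Triads in C♯ minor (harmonic minor): C♯m (i), D♯dim (ii°), Eaug (III+), F♯m (iv), G♯ (V), A (VI), B♯dim (vii°).
Triads in E major: E (I), F♯m (ii), G♯m (iii), A (IV), B (V), C♯m (vi), D♯dim (vii°).
Shared triads with their functions: C♯m (i in C♯ minor, vi in E major); D♯dim (ii° in C♯ minor, vii° in E major); F♯m (iv in C♯ minor, ii in E major); A (VI in C♯ minor, IV in E major).

C♯m, D♯dim, F♯m, A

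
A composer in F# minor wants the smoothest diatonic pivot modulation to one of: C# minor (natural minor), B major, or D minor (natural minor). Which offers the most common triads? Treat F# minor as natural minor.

C# minor

Triads of F# minor (natural minor): F#m (i), G#dim (ii°), A (III), Bm (iv), C#m (v), D (VI), E (VII).
C# minor (natural minor) shares 4: F#m, A, C#m, E.
B major shares 2: C#m, E.
D minor (natural minor) shares 0: none.
The most common triads (4) are shared with C# minor.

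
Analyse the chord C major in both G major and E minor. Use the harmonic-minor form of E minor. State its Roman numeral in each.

The scale of G major is G A B C D E F#; C is degree 4, and the triad built there (C-E-G) is major, so it is IV.
The scale of E minor (harmonic minor) is E F# G A B C D#; C is degree 6, and the triad built there (C-E-G) is major, so it is VI.

IV in G major; VI in E minor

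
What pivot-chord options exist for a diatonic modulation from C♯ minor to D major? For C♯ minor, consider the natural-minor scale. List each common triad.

F♯m, A

Triads in C♯ minor (natural minor): C♯m (i), D♯dim (ii°), E (III), F♯m (iv), G♯m (v), A (VI), B (VII).
Triads in D major: D (I), Em (ii), F♯m (iii), G (IV), A (V), Bm (vi), C♯dim (vii°).
Shared triads with their functions: F♯m (iv in C♯ minor, iii in D major); A (VI in C♯ minor, V in D major).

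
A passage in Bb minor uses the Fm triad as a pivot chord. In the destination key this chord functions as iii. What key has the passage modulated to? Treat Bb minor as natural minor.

Db major

The numeral iii denotes a minor triad on scale degree 3. With F on degree 3, the tonic of the new key is Db.
Degree 3 carries a minor triad in major keys, so the destination is Db major.
Check: the diatonic triads of Db major are Db (I), Ebm (ii), Fm (iii), Gb (IV), Ab (V), Bbm (vi), Cdim (vii°) — Fm is indeed iii.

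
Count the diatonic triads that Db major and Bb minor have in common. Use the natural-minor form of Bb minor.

7

Diatonic triads of Db major: Db (I), Ebm (ii), Fm (iii), Gb (IV), Ab (V), Bbm (vi), Cdim (vii°).
Diatonic triads of Bb minor (natural minor): Bbm (i), Cdim (ii°), Db (III), Ebm (iv), Fm (v), Gb (VI), Ab (VII).
Matching root and quality in both lists: Db, Ebm, Fm, Gb, Ab, Bbm, Cdim.
That gives 7 common triads.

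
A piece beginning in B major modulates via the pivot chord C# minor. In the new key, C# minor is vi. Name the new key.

The numeral vi denotes a minor triad on scale degree 6. With C# on degree 6, the tonic of the new key is E.
Degree 6 carries a minor triad in major keys, so the destination is E major.
Check: the diatonic triads of E major are E (I), F#m (ii), G#m (iii), A (IV), B (V), C#m (vi), D#dim (vii°) — C# minor is indeed vi.

E major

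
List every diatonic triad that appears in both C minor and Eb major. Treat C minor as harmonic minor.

Triads in C minor (harmonic minor): Cm (i), Ddim (ii°), Ebaug (III+), Fm (iv), G (V), Ab (VI), Bdim (vii°).
Triads in Eb major: Eb (I), Fm (ii), Gm (iii), Ab (IV), Bb (V), Cm (vi), Ddim (vii°).
Shared triads with their functions: Cm (i in C minor, vi in Eb major); Ddim (ii° in C minor, vii° in Eb major); Fm (iv in C minor, ii in Eb major); Ab (VI in C minor, IV in Eb major).

Cm, Ddim, Fm, Ab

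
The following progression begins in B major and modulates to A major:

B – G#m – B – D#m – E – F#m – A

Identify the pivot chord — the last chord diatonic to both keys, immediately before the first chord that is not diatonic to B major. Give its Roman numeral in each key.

Chords diatonic to B major: B, C#m, D#m, E, F#, G#m, A#dim.
Reading the progression, the first chord not in that set is F#m, so the modulation leaves B major there.
The chord immediately before F#m is E, which is diatonic to both keys: IV in B major and V in A major.

E — IV in B major, V in A major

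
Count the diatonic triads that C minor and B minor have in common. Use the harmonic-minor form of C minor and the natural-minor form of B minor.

Diatonic triads of C minor (harmonic minor): Cm (i), Ddim (ii°), E♭aug (III+), Fm (iv), G (V), A♭ (VI), Bdim (vii°).
Diatonic triads of B minor (natural minor): Bm (i), C♯dim (ii°), D (III), Em (iv), F♯m (v), G (VI), A (VII).
Matching root and quality in both lists: G.
That gives 1 common triad.

1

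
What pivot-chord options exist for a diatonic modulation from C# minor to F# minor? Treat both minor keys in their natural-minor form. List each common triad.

Triads in C# minor (natural minor): C# minor (i), D# diminished (ii°), E major (III), F# minor (iv), G# minor (v), A major (VI), B major (VII).
Triads in F# minor (natural minor): F# minor (i), G# diminished (ii°), A major (III), B minor (iv), C# minor (v), D major (VI), E major (VII).
Shared triads with their functions: C# minor (i in C# minor, v in F# minor); E major (III in C# minor, VII in F# minor); F# minor (iv in C# minor, i in F# minor); A major (VI in C# minor, III in F# minor).

C#m, E, F#m, A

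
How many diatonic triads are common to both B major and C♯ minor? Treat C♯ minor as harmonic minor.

Diatonic triads of B major: B (I), C♯m (ii), D♯m (iii), E (IV), F♯ (V), G♯m (vi), A♯dim (vii°).
Diatonic triads of C♯ minor (harmonic minor): C♯m (i), D♯dim (ii°), Eaug (III+), F♯m (iv), G♯ (V), A (VI), B♯dim (vii°).
Matching root and quality in both lists: C♯m.
That gives 1 common triad.

1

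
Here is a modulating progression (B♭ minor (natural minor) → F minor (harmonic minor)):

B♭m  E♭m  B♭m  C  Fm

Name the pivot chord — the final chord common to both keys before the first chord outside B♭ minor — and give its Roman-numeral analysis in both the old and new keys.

B♭m — i in B♭ minor, iv in F minor

Chords diatonic to B♭ minor: B♭m, Cdim, D♭, E♭m, Fm, G♭, A♭.
Reading the progression, the first chord not in that set is C, so the modulation leaves B♭ minor there.
The chord immediately before C is B♭m, which is diatonic to both keys: i in B♭ minor and iv in F minor.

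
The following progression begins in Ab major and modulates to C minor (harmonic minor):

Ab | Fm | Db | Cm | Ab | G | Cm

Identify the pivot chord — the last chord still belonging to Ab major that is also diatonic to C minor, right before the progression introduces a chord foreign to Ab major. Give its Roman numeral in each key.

Ab — I in Ab major, VI in C minor

Chords diatonic to Ab major: Ab, Bbm, Cm, Db, Eb, Fm, Gdim.
Reading the progression, the first chord not in that set is G, so the modulation leaves Ab major there.
The chord immediately before G is Ab, which is diatonic to both keys: I in Ab major and VI in C minor.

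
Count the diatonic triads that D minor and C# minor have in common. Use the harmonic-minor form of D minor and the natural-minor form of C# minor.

Diatonic triads of D minor (harmonic minor): D minor (i), E diminished (ii°), F augmented (III+), G minor (iv), A major (V), Bb major (VI), C# diminished (vii°).
Diatonic triads of C# minor (natural minor): C# minor (i), D# diminished (ii°), E major (III), F# minor (iv), G# minor (v), A major (VI), B major (VII).
Matching root and quality in both lists: A major.
That gives 1 common triad.

1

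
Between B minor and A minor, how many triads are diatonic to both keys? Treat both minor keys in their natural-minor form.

2

Diatonic triads of B minor (natural minor): Bm (i), C#dim (ii°), D (III), Em (iv), F#m (v), G (VI), A (VII).
Diatonic triads of A minor (natural minor): Am (i), Bdim (ii°), C (III), Dm (iv), Em (v), F (VI), G (VII).
Matching root and quality in both lists: Em, G.
That gives 2 common triads.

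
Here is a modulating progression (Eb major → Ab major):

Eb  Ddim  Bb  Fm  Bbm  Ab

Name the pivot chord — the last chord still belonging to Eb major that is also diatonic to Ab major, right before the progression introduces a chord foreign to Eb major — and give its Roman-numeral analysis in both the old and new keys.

Fm — ii in Eb major, vi in Ab major

Chords diatonic to Eb major: Eb, Fm, Gm, Ab, Bb, Cm, Ddim.
Reading the progression, the first chord not in that set is Bbm, so the modulation leaves Eb major there.
The chord immediately before Bbm is Fm, which is diatonic to both keys: ii in Eb major and vi in Ab major.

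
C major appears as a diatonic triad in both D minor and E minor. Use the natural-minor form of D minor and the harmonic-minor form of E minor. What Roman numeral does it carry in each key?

VII in D minor; VI in E minor

The scale of D minor (natural minor) is D E F G A B♭ C; C is degree 7, and the triad built there (C-E-G) is major, so it is VII.
The scale of E minor (harmonic minor) is E F♯ G A B C D♯; C is degree 6, and the triad built there (C-E-G) is major, so it is VI.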